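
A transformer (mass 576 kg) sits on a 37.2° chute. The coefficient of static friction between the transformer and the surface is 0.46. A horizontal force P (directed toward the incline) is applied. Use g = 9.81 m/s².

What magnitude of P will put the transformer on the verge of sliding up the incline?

P ≈ 10600 N

At impending motion up the slope, friction acts down-slope at its limit: f = μ_s N.
Perpendicular to the incline: N = m g cos θ + P sin θ.
Along the incline: P cos θ = m g sin θ + μ_s N = m g sin θ + μ_s (m g cos θ + P sin θ).
Solving, P (cos θ − μ_s sin θ) = m g (sin θ + μ_s cos θ), so P = 576×9.81×(sin 37.2° + 0.46 cos 37.2°)/(cos 37.2° − 0.46 sin 37.2°) = 5650×0.971/0.5184 = 10600 N.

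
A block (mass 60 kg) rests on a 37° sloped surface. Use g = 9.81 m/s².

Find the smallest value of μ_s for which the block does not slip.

At the slip threshold m g sin θ = μ_s m g cos θ, so μ_s,min = tan θ.
μ_s,min = tan 37° = 0.754.

μ_s,min ≈ 0.754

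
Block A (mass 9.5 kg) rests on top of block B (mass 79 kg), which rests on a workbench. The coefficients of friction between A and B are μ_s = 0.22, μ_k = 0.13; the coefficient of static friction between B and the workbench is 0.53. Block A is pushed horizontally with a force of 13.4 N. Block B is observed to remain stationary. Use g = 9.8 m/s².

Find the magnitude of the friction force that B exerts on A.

f ≈ 13.4 N

The normal force B exerts on A is simply A's weight, N₁ = 93.1 N.
Maximum static friction on A from B: μ_s N₁ = 0.22×93.1 = 20.48 N.
P = 13.4 N is within that limit, so A and B move together (both at rest); the A–B friction is simply f₁ = P = 13.4 N.
B experiences an equal 13.4 N forward from A (third law). B is in equilibrium, so the floor supplies f₂ = 13.4 N of static friction (limit μ_s(m_A+m_B)g = 459.7 N, not exceeded).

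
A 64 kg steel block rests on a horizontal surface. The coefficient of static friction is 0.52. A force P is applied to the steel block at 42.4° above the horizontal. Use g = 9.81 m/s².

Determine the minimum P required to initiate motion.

P ≈ 300 N

N = m g − P sin α (the pull lifts the steel block).
At impending slip, P cos α = μ_s N = μ_s (m g − P sin α).
Solving: P (cos α + μ_s sin α) = μ_s m g → P = 0.52×628/(cos 42.4° + 0.52 sin 42.4°) = 326/1.089 = 300 N.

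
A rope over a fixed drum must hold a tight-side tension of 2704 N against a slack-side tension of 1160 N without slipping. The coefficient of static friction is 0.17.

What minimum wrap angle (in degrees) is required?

T₂/T₁ = e^{μβ} → β = ln(T₂/T₁)/μ.
β = ln(2704/1160)/0.17 = 0.8463/0.17 = 4.978 rad.
In degrees: β = 4.978 × 180/π = 285°.

β_min ≈ 285°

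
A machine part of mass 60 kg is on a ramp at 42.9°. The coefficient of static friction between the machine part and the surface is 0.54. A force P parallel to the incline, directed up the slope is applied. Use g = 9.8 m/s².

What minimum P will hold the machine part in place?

The machine part tends to slide down (tan θ > μ_s), so at the point of impending slip friction acts up-slope at its limit: f = μ_s N.
P is parallel to the surface, so N = m g cos θ = 431 N.
Along the incline: P + μ_s N = m g sin θ, so P = 400 − 0.54×431 = 168 N.

P_min ≈ 168 N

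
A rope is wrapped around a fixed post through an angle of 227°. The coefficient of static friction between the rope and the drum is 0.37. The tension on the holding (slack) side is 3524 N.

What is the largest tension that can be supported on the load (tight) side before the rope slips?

T_max ≈ 15300 N

At impending slip the capstan equation gives T₂/T₁ = e^{μβ} with β in radians.
β = 227° × π/180 = 3.962 rad.
e^{μβ} = e^{0.37×3.962} = 4.331.
T₂ = T₁ · e^{μβ} = 3524 × 4.331 = 15300 N.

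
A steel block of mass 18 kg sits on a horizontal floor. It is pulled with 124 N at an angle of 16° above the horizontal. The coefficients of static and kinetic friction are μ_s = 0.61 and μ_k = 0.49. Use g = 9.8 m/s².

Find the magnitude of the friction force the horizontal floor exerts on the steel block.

The vertical component of P reduces the normal force: N = m g − P sin α = 176.4 − 34.18 = 142.2 N.
For equilibrium, f = P cos α = 124×cos 16° = 119.2 N.
μ_s N = 0.61 × 142.2 = 86.75 N.
The required friction exceeds μ_s N, so the steel block moves and f = μ_k N = 69.7 N.

f ≈ 69.7 N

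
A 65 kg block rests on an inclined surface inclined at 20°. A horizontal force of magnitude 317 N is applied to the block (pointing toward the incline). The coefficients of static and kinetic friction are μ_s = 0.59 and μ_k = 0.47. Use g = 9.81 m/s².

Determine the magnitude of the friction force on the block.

Normal direction: N = m g cos θ + P sin θ = 707.6 N.
Along the incline, the net driving force (taking up-slope positive) is P cos θ − m g sin θ = 297.9 − 218.1 = 79.79 N, so equilibrium requires friction f = -79.79 N (down-slope).
Maximum static friction: μ_s N = 0.59 × 707.6 = 417.5 N.
Since 79.79 N is within the 417.5 N limit, the block stays put and friction is exactly 79.8 N.

f ≈ 79.8 N (down the incline)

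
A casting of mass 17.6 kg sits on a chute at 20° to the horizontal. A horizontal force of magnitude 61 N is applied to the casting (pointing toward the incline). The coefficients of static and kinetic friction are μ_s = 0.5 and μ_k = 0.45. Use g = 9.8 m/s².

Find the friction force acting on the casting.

f ≈ 1.67 N (up the incline)

The horizontal push has a component P sin θ into the surface, so N = m g cos θ + P sin θ = 162.1 + 20.86 = 182.9 N.
Parallel to the incline: P cos θ − m g sin θ = 57.32 − 58.99 = -1.67 N; the friction needed to balance this is 1.67 N acting up the slope.
Maximum static friction: μ_s N = 0.5 × 182.9 = 91.47 N.
|f_req| = 1.67 ≤ 91.47 N → the casting is in equilibrium; friction equals the required value.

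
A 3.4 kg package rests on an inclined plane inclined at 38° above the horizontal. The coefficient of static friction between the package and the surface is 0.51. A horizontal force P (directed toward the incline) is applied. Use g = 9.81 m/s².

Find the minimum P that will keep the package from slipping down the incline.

The package tends to slide down (tan θ > μ_s), so at the point of impending slip friction acts up-slope at its limit: f = μ_s N.
Perpendicular to the incline: N = m g cos θ + P sin θ.
Along the incline: P cos θ + μ_s N = m g sin θ, i.e. P cos θ + μ_s (m g cos θ + P sin θ) = m g sin θ.
Solving, P (cos θ + μ_s sin θ) = m g (sin θ − μ_s cos θ), so P = 33.4×0.2138/1.102 = 6.47 N.

P_min ≈ 6.47 N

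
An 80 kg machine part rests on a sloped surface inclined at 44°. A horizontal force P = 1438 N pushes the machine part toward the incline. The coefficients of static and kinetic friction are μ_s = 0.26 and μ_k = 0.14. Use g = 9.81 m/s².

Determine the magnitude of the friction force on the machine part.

Normal direction: N = m g cos θ + P sin θ = 1563 N.
Along the incline, the net driving force (taking up-slope positive) is P cos θ − m g sin θ = 1034 − 545.2 = 489.2 N, so equilibrium requires friction f = -489.2 N (down-slope).
The limit of static friction is μ_s N = 406.5 N.
The required 489.2 N exceeds the static limit, so the machine part slides up-slope and f = μ_k N = 0.14×1563 = 219 N.

f ≈ 219 N (down the incline)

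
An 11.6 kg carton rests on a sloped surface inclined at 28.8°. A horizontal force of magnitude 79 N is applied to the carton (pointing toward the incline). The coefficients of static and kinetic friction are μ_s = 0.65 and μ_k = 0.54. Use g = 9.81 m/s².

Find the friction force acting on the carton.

Resolve perpendicular to the incline: N = m g cos θ + P sin θ = 11.6×9.81×cos 28.8° + 79×sin 28.8° = 137.8 N.
Parallel to the incline: P cos θ − m g sin θ = 69.23 − 54.82 = 14.41 N; the friction needed to balance this is 14.41 N acting down the slope.
The limit of static friction is μ_s N = 89.56 N.
|f_req| = 14.41 ≤ 89.56 N → the carton is in equilibrium; friction equals the required value.

f ≈ 14.4 N (down the incline)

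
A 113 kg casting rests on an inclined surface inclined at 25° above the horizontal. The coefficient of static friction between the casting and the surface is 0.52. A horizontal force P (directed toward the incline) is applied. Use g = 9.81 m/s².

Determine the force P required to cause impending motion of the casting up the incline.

P ≈ 1440 N

At impending motion up the slope, friction acts down-slope at its limit: f = μ_s N.
Perpendicular to the incline: N = m g cos θ + P sin θ.
Along the incline: P cos θ = m g sin θ + μ_s N = m g sin θ + μ_s (m g cos θ + P sin θ).
Solving, P (cos θ − μ_s sin θ) = m g (sin θ + μ_s cos θ), so P = 113×9.81×(sin 25° + 0.52 cos 25°)/(cos 25° − 0.52 sin 25°) = 1110×0.8939/0.6865 = 1440 N.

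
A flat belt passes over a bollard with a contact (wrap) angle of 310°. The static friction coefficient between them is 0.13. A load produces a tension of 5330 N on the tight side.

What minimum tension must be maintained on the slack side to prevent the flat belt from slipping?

T_min ≈ 2640 N

Capstan equation at impending slip: T_tight/T_slack = e^{μβ}.
β = 310° = 5.411 rad; e^{μβ} = e^{0.13×5.411} = 2.021.
T_slack = T_tight / e^{μβ} = 5330 / 2.021 = 2640 N.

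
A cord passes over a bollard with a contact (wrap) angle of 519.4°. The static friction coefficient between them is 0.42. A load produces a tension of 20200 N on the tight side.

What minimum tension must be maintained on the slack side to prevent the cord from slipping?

T_min ≈ 449 N

Capstan equation at impending slip: T_tight/T_slack = e^{μβ}.
β = 519.4° = 9.065 rad; e^{μβ} = e^{0.42×9.065} = 45.03.
T_slack = T_tight / e^{μβ} = 20200 / 45.03 = 449 N.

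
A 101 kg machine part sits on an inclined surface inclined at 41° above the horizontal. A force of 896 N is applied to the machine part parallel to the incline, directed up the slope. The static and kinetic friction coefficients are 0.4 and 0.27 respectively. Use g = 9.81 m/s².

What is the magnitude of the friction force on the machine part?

Perpendicular to the surface, N = m g cos θ = 101·9.81·cos 41° = 747.8 N.
For equilibrium along the incline the friction force must supply f = m g sin θ − P = 650 − 896 = -246 N (positive meaning up-slope).
Static friction can supply at most μ_s N = 299.1 N.
Since |-246| ≤ 299.1 N, static friction is sufficient; f equals the required value, not μ_s N.

f ≈ 246 N (down the incline)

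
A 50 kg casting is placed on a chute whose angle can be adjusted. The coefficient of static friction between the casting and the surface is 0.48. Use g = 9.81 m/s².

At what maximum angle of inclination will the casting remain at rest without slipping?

θ_max ≈ 25.6°

At the slip threshold, m g sin θ = μ_s · m g cos θ, so tan θ = μ_s.
θ_max = arctan(0.48) = 25.6°.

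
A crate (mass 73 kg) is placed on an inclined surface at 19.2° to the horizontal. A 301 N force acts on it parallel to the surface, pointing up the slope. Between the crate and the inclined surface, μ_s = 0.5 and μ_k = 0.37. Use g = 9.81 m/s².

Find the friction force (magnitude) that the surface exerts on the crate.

Perpendicular to the surface, N = m g cos θ = 73·9.81·cos 19.2° = 676.3 N.
The friction needed for equilibrium is m g sin θ − P = 235.5 − 301 = -65.49 N, measured positive up-slope.
The static-friction ceiling is μ_s N = 0.5 × 676.3 = 338.1 N.
Since |-65.49| ≤ 338.1 N, static friction is sufficient; f equals the required value, not μ_s N.

f ≈ 65.5 N (down the incline)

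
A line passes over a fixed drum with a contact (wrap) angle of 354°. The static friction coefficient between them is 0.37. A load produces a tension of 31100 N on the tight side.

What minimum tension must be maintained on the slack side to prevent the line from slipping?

T_min ≈ 3160 N

Capstan equation at impending slip: T_tight/T_slack = e^{μβ}.
β = 354° = 6.178 rad; e^{μβ} = e^{0.37×6.178} = 9.836.
T_slack = T_tight / e^{μβ} = 31100 / 9.836 = 3160 N.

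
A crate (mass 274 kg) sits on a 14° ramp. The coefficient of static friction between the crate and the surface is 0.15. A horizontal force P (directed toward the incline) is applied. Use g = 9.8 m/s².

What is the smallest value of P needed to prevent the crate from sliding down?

The crate tends to slide down (tan θ > μ_s), so at the point of impending slip friction acts up-slope at its limit: f = μ_s N.
Perpendicular to the incline: N = m g cos θ + P sin θ.
Along the incline: P cos θ + μ_s N = m g sin θ, i.e. P cos θ + μ_s (m g cos θ + P sin θ) = m g sin θ.
Solving, P (cos θ + μ_s sin θ) = m g (sin θ − μ_s cos θ), so P = 2690×0.09638/1.007 = 257 N.

P_min ≈ 257 N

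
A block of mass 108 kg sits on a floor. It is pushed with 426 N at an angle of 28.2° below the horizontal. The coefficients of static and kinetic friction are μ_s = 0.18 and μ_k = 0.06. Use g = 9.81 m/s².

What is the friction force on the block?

N = m g + P sin α = 1059 + 426×sin 28.2° = 1261 N.
The horizontal driving force is P cos α = 375.4 N, so equilibrium needs friction f = 375.4 N.
The static-friction limit is μ_s N = 226.9 N.
375.4 > 226.9 N → the block slides; f = μ_k N = 0.06×1261 = 75.6 N.

f ≈ 75.6 N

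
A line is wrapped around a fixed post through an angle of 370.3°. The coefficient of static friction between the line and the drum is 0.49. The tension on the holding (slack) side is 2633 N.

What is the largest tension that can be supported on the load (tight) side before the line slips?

T_max ≈ 62500 N

At impending slip the capstan equation gives T₂/T₁ = e^{μβ} with β in radians.
β = 370.3° × π/180 = 6.463 rad.
e^{μβ} = e^{0.49×6.463} = 23.73.
T₂ = T₁ · e^{μβ} = 2633 × 23.73 = 62500 N.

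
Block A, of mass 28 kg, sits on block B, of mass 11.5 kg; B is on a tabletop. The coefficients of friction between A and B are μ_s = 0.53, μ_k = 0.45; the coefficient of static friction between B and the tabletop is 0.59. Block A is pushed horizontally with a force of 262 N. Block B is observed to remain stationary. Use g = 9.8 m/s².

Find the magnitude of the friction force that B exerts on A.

f ≈ 123 N

Normal force at the A–B interface: N₁ = m_A g = 274.4 N.
Maximum static friction on A from B: μ_s N₁ = 0.53×274.4 = 145.4 N.
Since P = 262 N > 145.4 N, A slides on B; the A–B friction is kinetic: f₁ = μ_k N₁ = 0.45×274.4 = 123 N.
By Newton's third law B feels 123 N forward from A. With B stationary, the floor's static friction on B balances it: f₂ = 123 N (well within μ_s(m_A+m_B)g = 228.4 N).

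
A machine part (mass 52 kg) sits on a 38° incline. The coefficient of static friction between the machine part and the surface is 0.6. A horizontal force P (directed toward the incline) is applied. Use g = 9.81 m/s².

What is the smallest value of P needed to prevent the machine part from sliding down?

P_min ≈ 63 N

The machine part tends to slide down (tan θ > μ_s), so at the point of impending slip friction acts up-slope at its limit: f = μ_s N.
Perpendicular to the incline: N = m g cos θ + P sin θ.
Along the incline: P cos θ + μ_s N = m g sin θ, i.e. P cos θ + μ_s (m g cos θ + P sin θ) = m g sin θ.
Solving, P (cos θ + μ_s sin θ) = m g (sin θ − μ_s cos θ), so P = 510×0.1429/1.157 = 63 N.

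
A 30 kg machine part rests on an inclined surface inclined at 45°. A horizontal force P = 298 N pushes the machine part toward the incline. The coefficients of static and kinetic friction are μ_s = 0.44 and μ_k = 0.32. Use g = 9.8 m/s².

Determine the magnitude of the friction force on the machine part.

Normal direction: N = m g cos θ + P sin θ = 418.6 N.
Parallel to the incline: P cos θ − m g sin θ = 210.7 − 207.9 = 2.828 N; the friction needed to balance this is 2.828 N acting down the slope.
The limit of static friction is μ_s N = 184.2 N.
|f_req| = 2.828 ≤ 184.2 N → the machine part is in equilibrium; friction equals the required value.

f ≈ 2.83 N (down the incline)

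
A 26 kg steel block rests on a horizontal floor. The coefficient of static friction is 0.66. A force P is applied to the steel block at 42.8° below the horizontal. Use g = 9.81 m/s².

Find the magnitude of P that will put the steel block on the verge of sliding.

P ≈ 590 N

N = m g + P sin α (the push presses the steel block into the horizontal floor).
At impending slip, P cos α = μ_s N = μ_s (m g + P sin α).
Solving: P (cos α − μ_s sin α) = μ_s m g → P = 0.66×255/(cos 42.8° − 0.66 sin 42.8°) = 168/0.2853 = 590 N.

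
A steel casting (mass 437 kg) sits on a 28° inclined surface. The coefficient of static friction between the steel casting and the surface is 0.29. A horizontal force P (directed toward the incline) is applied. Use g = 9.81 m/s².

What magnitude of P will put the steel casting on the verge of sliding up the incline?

At impending motion up the slope, friction acts down-slope at its limit: f = μ_s N.
Perpendicular to the incline: N = m g cos θ + P sin θ.
Along the incline: P cos θ = m g sin θ + μ_s N = m g sin θ + μ_s (m g cos θ + P sin θ).
Solving, P (cos θ − μ_s sin θ) = m g (sin θ + μ_s cos θ), so P = 437×9.81×(sin 28° + 0.29 cos 28°)/(cos 28° − 0.29 sin 28°) = 4290×0.7255/0.7468 = 4160 N.

P ≈ 4160 N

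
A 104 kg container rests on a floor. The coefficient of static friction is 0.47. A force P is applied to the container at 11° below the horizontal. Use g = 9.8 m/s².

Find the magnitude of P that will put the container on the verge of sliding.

P ≈ 537 N

N = m g + P sin α (the push presses the container into the floor).
At impending slip, P cos α = μ_s N = μ_s (m g + P sin α).
Solving: P (cos α − μ_s sin α) = μ_s m g → P = 0.47×1020/(cos 11° − 0.47 sin 11°) = 479/0.8919 = 537 N.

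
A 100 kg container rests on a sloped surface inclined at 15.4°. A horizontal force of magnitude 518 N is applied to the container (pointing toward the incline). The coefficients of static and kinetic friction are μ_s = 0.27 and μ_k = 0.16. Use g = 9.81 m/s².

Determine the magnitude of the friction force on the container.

Normal direction: N = m g cos θ + P sin θ = 1083 N.
Along the incline, the net driving force (taking up-slope positive) is P cos θ − m g sin θ = 499.4 − 260.5 = 238.9 N, so equilibrium requires friction f = -238.9 N (down-slope).
The limit of static friction is μ_s N = 292.5 N.
|f_req| = 238.9 ≤ 292.5 N → the container is in equilibrium; friction equals the required value.

f ≈ 239 N (down the incline)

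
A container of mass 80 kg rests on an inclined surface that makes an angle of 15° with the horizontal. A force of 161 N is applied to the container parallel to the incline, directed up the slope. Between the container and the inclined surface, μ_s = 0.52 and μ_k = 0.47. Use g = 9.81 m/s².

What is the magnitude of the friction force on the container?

f ≈ 42.1 N (up the incline)

Perpendicular to the surface, N = m g cos θ = 80·9.81·cos 15° = 758.1 N.
For equilibrium along the incline the friction force must supply f = m g sin θ − P = 203.1 − 161 = 42.12 N (positive meaning up-slope).
Maximum static friction available: μ_s N = 0.52 × 758.1 = 394.2 N.
Since |42.12| ≤ 394.2 N, static friction is sufficient; f equals the required value, not μ_s N.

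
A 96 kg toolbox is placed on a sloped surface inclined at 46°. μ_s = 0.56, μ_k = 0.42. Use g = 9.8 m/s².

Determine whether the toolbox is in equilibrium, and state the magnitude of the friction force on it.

f ≈ 274 N

N = m g cos θ = 654 N.
Down-slope weight component: m g sin θ = 677 N.
μ_s N = 366 N.
677 > 366 N, so it slides; kinetic friction f = μ_k N = 0.42×654 = 274 N.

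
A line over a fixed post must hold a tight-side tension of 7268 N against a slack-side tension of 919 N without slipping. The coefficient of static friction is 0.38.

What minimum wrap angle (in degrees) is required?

T₂/T₁ = e^{μβ} → β = ln(T₂/T₁)/μ.
β = ln(7268/919)/0.38 = 2.068/0.38 = 5.442 rad.
In degrees: β = 5.442 × 180/π = 312°.

β_min ≈ 312°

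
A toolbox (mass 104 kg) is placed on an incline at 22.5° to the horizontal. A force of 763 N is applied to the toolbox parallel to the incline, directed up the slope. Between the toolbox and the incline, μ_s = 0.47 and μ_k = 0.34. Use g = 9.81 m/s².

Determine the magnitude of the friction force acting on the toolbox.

f ≈ 373 N (down the incline)

Perpendicular to the surface, N = m g cos θ = 104·9.81·cos 22.5° = 942.6 N.
The friction needed for equilibrium is m g sin θ − P = 390.4 − 763 = -372.6 N, measured positive up-slope.
Static friction can supply at most μ_s N = 443 N.
Since |-372.6| ≤ 443 N, no slip — friction simply equals what equilibrium demands.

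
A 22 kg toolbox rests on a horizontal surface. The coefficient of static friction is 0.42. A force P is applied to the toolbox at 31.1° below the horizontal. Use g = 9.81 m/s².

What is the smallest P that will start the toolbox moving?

P ≈ 142 N

N = m g + P sin α (the push presses the toolbox into the horizontal surface).
At impending slip, P cos α = μ_s N = μ_s (m g + P sin α).
Solving: P (cos α − μ_s sin α) = μ_s m g → P = 0.42×216/(cos 31.1° − 0.42 sin 31.1°) = 90.6/0.6393 = 142 N.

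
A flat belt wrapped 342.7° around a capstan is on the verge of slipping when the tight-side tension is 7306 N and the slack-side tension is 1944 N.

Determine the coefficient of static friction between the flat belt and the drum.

μ ≈ 0.221

T₂/T₁ = e^{μβ} → μ = ln(T₂/T₁)/β.
β = 342.7° = 5.981 rad.
μ = ln(7306/1944)/5.981 = ln(3.758)/5.981 = 0.221.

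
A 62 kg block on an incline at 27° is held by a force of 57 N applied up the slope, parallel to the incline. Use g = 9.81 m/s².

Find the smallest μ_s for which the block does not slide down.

μ_s,min ≈ 0.404

N = m g cos θ = 541.9 N.
Friction must make up the shortfall along the incline: f = m g sin θ − P = 276.1 − 57 = 219.1 N.
At the threshold f = μ_s N, so μ_s,min = 219.1/541.9 = 0.404.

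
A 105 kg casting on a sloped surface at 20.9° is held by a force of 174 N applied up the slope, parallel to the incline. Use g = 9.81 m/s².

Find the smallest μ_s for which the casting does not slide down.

μ_s,min ≈ 0.201

N = m g cos θ = 962.3 N.
Friction must make up the shortfall along the incline: f = m g sin θ − P = 367.5 − 174 = 193.5 N.
At the threshold f = μ_s N, so μ_s,min = 193.5/962.3 = 0.201.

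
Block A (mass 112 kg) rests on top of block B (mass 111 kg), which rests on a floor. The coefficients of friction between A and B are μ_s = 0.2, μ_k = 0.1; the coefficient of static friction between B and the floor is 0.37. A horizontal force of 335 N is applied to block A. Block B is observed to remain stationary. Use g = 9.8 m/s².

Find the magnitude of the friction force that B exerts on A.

f ≈ 110 N

Normal force at the A–B interface: N₁ = m_A g = 1098 N.
So the A–B interface can sustain at most μ_s N₁ = 219.5 N of static friction.
P = 335 N exceeds that limit, so A slips over B and the interface friction becomes kinetic: f₁ = μ_k N₁ = 0.1×1098 = 110 N.
By Newton's third law B feels 110 N forward from A. With B stationary, the floor's static friction on B balances it: f₂ = 110 N (well within μ_s(m_A+m_B)g = 808.6 N).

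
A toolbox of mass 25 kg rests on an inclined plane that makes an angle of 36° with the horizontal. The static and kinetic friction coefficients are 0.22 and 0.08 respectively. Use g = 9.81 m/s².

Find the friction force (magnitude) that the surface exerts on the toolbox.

f ≈ 15.9 N (up the incline)

Perpendicular to the surface, N = m g cos θ = 25·9.81·cos 36° = 198.4 N.
Along the slope the weight component is m g sin θ = 144.2 N; friction must supply exactly this, acting up-slope.
Maximum static friction available: μ_s N = 0.22 × 198.4 = 43.65 N.
|144.2| exceeds 43.65 N, so the toolbox slips down-slope; friction is kinetic, f = μ_k N = 0.08×198.4 = 15.9 N.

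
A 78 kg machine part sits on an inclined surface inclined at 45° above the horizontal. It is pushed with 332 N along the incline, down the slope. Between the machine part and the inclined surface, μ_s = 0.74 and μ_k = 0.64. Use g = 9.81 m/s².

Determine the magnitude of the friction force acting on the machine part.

Perpendicular to the surface, N = m g cos θ = 78·9.81·cos 45° = 541.1 N.
The friction needed for equilibrium is m g sin θ + P = 541.1 + 332 = 873.1 N, measured positive up-slope.
The static-friction ceiling is μ_s N = 0.74 × 541.1 = 400.4 N.
|873.1| exceeds 400.4 N, so the machine part slips down-slope; friction is kinetic, f = μ_k N = 0.64×541.1 = 346 N.

f ≈ 346 N (up the incline)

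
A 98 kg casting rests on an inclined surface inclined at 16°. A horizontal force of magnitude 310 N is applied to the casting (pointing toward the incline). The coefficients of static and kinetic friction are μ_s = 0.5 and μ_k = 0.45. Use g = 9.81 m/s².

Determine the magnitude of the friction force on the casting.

f ≈ 33 N (down the incline)

Resolve perpendicular to the incline: N = m g cos θ + P sin θ = 98×9.81×cos 16° + 310×sin 16° = 1010 N.
Along the incline, the net driving force (taking up-slope positive) is P cos θ − m g sin θ = 298 − 265 = 33 N, so equilibrium requires friction f = -33 N (down-slope).
The limit of static friction is μ_s N = 504.8 N.
Since 33 N is within the 504.8 N limit, the casting stays put and friction is exactly 33 N.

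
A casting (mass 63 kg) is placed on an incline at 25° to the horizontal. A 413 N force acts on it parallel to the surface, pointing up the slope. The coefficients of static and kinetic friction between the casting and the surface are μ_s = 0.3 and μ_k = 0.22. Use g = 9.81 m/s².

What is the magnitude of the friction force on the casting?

Normal force: N = m g cos θ = 63 × 9.81 × cos 25° = 560.1 N.
The friction needed for equilibrium is m g sin θ − P = 261.2 − 413 = -151.8 N, measured positive up-slope.
Static friction can supply at most μ_s N = 168 N.
Since |-151.8| ≤ 168 N, static friction is sufficient; f equals the required value, not μ_s N.

f ≈ 152 N (down the incline)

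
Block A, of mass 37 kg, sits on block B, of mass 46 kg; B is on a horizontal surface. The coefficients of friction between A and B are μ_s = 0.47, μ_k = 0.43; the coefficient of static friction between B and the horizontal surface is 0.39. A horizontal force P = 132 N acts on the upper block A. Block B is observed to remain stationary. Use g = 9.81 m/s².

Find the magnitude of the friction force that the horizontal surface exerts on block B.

Normal force at the A–B interface: N₁ = m_A g = 363 N.
Maximum static friction on A from B: μ_s N₁ = 0.47×363 = 170.6 N.
Since P = 132 N ≤ 170.6 N, A does not slip on B; friction on A equals P = 132 N.
By Newton's third law B feels 132 N forward from A. With B stationary, the floor's static friction on B balances it: f₂ = 132 N (well within μ_s(m_A+m_B)g = 317.5 N).

f ≈ 132 N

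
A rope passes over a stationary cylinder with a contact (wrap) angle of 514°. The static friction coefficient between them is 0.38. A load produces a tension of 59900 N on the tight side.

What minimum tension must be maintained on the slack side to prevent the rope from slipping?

Capstan equation at impending slip: T_tight/T_slack = e^{μβ}.
β = 514° = 8.971 rad; e^{μβ} = e^{0.38×8.971} = 30.23.
T_slack = T_tight / e^{μβ} = 59900 / 30.23 = 1980 N.

T_min ≈ 1980 N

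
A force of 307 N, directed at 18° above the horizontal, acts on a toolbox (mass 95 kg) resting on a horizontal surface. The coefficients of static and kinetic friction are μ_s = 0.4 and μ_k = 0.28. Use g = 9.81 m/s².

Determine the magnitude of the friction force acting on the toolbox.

N = m g − P sin α = 932 − 307×sin 18° = 837.1 N.
For equilibrium, f = P cos α = 307×cos 18° = 292 N.
The static-friction limit is μ_s N = 334.8 N.
Since 292 N does not exceed the limit, the toolbox stays at rest and f = 292 N.

f ≈ 292 N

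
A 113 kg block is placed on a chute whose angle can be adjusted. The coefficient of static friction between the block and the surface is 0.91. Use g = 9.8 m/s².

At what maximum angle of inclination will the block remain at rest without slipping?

θ_max ≈ 42.3°

At the slip threshold, m g sin θ = μ_s · m g cos θ, so tan θ = μ_s.
θ_max = arctan(0.91) = 42.3°.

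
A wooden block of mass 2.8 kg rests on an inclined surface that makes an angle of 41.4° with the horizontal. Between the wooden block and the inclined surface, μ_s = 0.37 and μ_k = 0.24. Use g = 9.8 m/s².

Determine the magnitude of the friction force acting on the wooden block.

f ≈ 4.94 N (up the incline)

Normal force: N = m g cos θ = 2.8 × 9.8 × cos 41.4° = 20.58 N.
Along the slope the weight component is m g sin θ = 18.15 N; friction must supply exactly this, acting up-slope.
The static-friction ceiling is μ_s N = 0.37 × 20.58 = 7.616 N.
|18.15| exceeds 7.616 N, so the wooden block slips down-slope; friction is kinetic, f = μ_k N = 0.24×20.58 = 4.94 N.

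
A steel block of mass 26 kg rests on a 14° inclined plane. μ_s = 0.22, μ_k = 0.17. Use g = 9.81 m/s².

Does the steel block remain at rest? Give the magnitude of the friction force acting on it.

N = m g cos θ = 247 N.
Down-slope weight component: m g sin θ = 61.7 N.
μ_s N = 54.4 N.
61.7 > 54.4 N, so it slides; kinetic friction f = μ_k N = 0.17×247 = 42.1 N.

f ≈ 42.1 N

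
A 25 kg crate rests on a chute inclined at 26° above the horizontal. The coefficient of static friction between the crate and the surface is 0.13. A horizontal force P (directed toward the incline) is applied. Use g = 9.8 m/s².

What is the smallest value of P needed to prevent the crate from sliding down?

P_min ≈ 82.4 N

The crate tends to slide down (tan θ > μ_s), so at the point of impending slip friction acts up-slope at its limit: f = μ_s N.
Perpendicular to the incline: N = m g cos θ + P sin θ.
Along the incline: P cos θ + μ_s N = m g sin θ, i.e. P cos θ + μ_s (m g cos θ + P sin θ) = m g sin θ.
Solving, P (cos θ + μ_s sin θ) = m g (sin θ − μ_s cos θ), so P = 245×0.3215/0.9558 = 82.4 N.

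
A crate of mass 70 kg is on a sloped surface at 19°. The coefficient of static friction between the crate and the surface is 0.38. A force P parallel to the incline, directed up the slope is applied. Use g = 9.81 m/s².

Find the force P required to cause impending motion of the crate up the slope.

At impending motion up the slope, friction acts down-slope at its limit: f = μ_s N.
P is parallel to the surface, so N = m g cos θ = 649 N.
Along the incline: P = m g sin θ + μ_s N = 224 + 0.38×649 = 470 N.

P ≈ 470 N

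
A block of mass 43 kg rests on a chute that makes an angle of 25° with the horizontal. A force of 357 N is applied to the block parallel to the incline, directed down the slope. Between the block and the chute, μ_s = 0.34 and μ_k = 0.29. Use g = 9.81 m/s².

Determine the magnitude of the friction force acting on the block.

The normal reaction is N = m g cos θ = 382.3 N.
For equilibrium along the incline the friction force must supply f = m g sin θ + P = 178.3 + 357 = 535.3 N (positive meaning up-slope).
The static-friction ceiling is μ_s N = 0.34 × 382.3 = 130 N.
Since |535.3| > 130 N, static friction cannot hold it; the block slides down the incline and kinetic friction applies: f = μ_k N = 0.29 × 382.3 = 111 N.

f ≈ 111 N (up the incline)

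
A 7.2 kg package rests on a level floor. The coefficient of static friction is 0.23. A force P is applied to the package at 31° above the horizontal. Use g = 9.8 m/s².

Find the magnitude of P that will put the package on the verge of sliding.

N = m g − P sin α (the pull lifts the package).
At impending slip, P cos α = μ_s N = μ_s (m g − P sin α).
Solving: P (cos α + μ_s sin α) = μ_s m g → P = 0.23×70.6/(cos 31° + 0.23 sin 31°) = 16.2/0.9756 = 16.6 N.

P ≈ 16.6 N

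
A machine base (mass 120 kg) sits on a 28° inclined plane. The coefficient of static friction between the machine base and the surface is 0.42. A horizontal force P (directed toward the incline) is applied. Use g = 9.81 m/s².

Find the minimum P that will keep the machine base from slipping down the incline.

P_min ≈ 107 N

The machine base tends to slide down (tan θ > μ_s), so at the point of impending slip friction acts up-slope at its limit: f = μ_s N.
Perpendicular to the incline: N = m g cos θ + P sin θ.
Along the incline: P cos θ + μ_s N = m g sin θ, i.e. P cos θ + μ_s (m g cos θ + P sin θ) = m g sin θ.
Solving, P (cos θ + μ_s sin θ) = m g (sin θ − μ_s cos θ), so P = 1180×0.09863/1.08 = 107 N.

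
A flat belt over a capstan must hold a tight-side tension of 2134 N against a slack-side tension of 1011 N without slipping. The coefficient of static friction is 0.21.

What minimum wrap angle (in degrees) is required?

β_min ≈ 204°

T₂/T₁ = e^{μβ} → β = ln(T₂/T₁)/μ.
β = ln(2134/1011)/0.21 = 0.7471/0.21 = 3.557 rad.
In degrees: β = 3.557 × 180/π = 204°.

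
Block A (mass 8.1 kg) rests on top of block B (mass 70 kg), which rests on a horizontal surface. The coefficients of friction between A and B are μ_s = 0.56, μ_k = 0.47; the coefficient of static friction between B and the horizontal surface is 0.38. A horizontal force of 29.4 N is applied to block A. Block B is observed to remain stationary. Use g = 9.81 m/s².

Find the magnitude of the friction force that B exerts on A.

Between the blocks, N₁ = m_A g = 79.46 N.
Maximum static friction on A from B: μ_s N₁ = 0.56×79.46 = 44.5 N.
Since P = 29.4 N ≤ 44.5 N, A does not slip on B; friction on A equals P = 29.4 N.
By Newton's third law B feels 29.4 N forward from A. With B stationary, the floor's static friction on B balances it: f₂ = 29.4 N (well within μ_s(m_A+m_B)g = 291.1 N).

f ≈ 29.4 N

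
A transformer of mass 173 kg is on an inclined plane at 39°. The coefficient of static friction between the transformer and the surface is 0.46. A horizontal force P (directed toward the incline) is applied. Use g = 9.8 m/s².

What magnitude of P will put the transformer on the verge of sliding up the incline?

At impending motion up the slope, friction acts down-slope at its limit: f = μ_s N.
Perpendicular to the incline: N = m g cos θ + P sin θ.
Along the incline: P cos θ = m g sin θ + μ_s N = m g sin θ + μ_s (m g cos θ + P sin θ).
Solving, P (cos θ − μ_s sin θ) = m g (sin θ + μ_s cos θ), so P = 173×9.8×(sin 39° + 0.46 cos 39°)/(cos 39° − 0.46 sin 39°) = 1700×0.9868/0.4877 = 3430 N.

P ≈ 3430 N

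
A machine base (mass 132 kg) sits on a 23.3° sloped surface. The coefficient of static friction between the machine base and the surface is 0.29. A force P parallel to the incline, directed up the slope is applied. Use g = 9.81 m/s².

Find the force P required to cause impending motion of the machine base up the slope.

At impending motion up the slope, friction acts down-slope at its limit: f = μ_s N.
P is parallel to the surface, so N = m g cos θ = 1190 N.
Along the incline: P = m g sin θ + μ_s N = 512 + 0.29×1190 = 857 N.

P ≈ 857 N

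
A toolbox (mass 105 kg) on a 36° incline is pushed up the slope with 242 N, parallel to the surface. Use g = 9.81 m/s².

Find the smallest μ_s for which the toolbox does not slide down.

μ_s,min ≈ 0.436

N = m g cos θ = 833.3 N.
Friction must make up the shortfall along the incline: f = m g sin θ − P = 605.4 − 242 = 363.4 N.
At the threshold f = μ_s N, so μ_s,min = 363.4/833.3 = 0.436.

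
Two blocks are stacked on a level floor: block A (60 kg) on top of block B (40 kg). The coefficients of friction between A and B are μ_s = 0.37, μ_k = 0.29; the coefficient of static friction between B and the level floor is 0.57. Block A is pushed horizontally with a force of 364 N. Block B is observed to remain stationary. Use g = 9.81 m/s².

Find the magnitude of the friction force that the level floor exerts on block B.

f ≈ 171 N

Between the blocks, N₁ = m_A g = 588.6 N.
So the A–B interface can sustain at most μ_s N₁ = 217.8 N of static friction.
Since P = 364 N > 217.8 N, A slides on B; the A–B friction is kinetic: f₁ = μ_k N₁ = 0.29×588.6 = 171 N.
By Newton's third law B feels 171 N forward from A. With B stationary, the floor's static friction on B balances it: f₂ = 171 N (well within μ_s(m_A+m_B)g = 559.2 N).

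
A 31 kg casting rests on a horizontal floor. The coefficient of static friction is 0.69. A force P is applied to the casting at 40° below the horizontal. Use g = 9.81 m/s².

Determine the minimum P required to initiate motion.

P ≈ 651 N

N = m g + P sin α (the push presses the casting into the horizontal floor).
At impending slip, P cos α = μ_s N = μ_s (m g + P sin α).
Solving: P (cos α − μ_s sin α) = μ_s m g → P = 0.69×304/(cos 40° − 0.69 sin 40°) = 210/0.3225 = 651 N.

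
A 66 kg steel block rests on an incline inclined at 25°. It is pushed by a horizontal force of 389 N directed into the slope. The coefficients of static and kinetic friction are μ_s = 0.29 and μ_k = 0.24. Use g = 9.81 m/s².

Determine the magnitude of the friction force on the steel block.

f ≈ 78.9 N (down the incline)

Normal direction: N = m g cos θ + P sin θ = 751.2 N.
Parallel to the incline: P cos θ − m g sin θ = 352.6 − 273.6 = 78.93 N; the friction needed to balance this is 78.93 N acting down the slope.
The limit of static friction is μ_s N = 217.8 N.
|f_req| = 78.93 ≤ 217.8 N → the steel block is in equilibrium; friction equals the required value.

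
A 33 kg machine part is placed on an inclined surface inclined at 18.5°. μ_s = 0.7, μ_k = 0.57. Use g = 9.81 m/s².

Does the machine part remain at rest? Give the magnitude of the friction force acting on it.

N = m g cos θ = 307 N.
Down-slope weight component: m g sin θ = 103 N.
μ_s N = 215 N.
103 ≤ 215 N, so it stays put; friction = 103 N.

f ≈ 103 N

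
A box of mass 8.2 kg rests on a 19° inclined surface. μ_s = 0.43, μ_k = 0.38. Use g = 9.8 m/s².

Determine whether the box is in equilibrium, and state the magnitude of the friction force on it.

N = m g cos θ = 76 N.
Down-slope weight component: m g sin θ = 26.2 N.
μ_s N = 32.7 N.
26.2 ≤ 32.7 N, so it stays put; friction = 26.2 N.

f ≈ 26.2 N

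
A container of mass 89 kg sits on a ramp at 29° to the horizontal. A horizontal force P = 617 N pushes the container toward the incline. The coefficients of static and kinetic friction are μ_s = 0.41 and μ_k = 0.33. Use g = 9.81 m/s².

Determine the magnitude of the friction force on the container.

f ≈ 116 N (down the incline)

Resolve perpendicular to the incline: N = m g cos θ + P sin θ = 89×9.81×cos 29° + 617×sin 29° = 1063 N.
Parallel to the incline: P cos θ − m g sin θ = 539.6 − 423.3 = 116.4 N; the friction needed to balance this is 116.4 N acting down the slope.
Maximum static friction: μ_s N = 0.41 × 1063 = 435.7 N.
Since 116.4 N is within the 435.7 N limit, the container stays put and friction is exactly 116 N.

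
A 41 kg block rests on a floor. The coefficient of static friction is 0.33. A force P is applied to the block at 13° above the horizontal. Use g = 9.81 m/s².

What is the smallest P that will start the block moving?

P ≈ 127 N

N = m g − P sin α (the pull lifts the block).
At impending slip, P cos α = μ_s N = μ_s (m g − P sin α).
Solving: P (cos α + μ_s sin α) = μ_s m g → P = 0.33×402/(cos 13° + 0.33 sin 13°) = 133/1.049 = 127 N.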